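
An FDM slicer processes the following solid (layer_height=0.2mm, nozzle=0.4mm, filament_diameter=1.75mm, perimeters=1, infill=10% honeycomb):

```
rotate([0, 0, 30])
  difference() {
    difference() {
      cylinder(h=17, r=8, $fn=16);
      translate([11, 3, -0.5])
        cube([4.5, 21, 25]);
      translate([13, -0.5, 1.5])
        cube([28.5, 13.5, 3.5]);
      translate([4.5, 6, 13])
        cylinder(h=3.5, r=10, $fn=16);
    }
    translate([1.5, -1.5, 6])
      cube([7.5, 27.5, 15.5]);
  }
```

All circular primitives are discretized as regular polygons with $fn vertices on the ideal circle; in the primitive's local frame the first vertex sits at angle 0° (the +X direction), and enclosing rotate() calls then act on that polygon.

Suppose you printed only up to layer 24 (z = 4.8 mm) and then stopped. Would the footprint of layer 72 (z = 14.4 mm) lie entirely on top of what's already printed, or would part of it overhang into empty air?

Compare the two slices. At z = 4.8: the cylinder: section is a regular 16-gon, circumradius r=8 (area = (16/2)·8.000²·sin(360°/16) = 195.93 mm²); the 4.5×21 cube at (11, 3) contributes its full rectangle (area 94.50 mm²); the cube at (13, -0.5) (footprint 28.5×13.5) is included at this height (area 384.75 mm²); the cylinder at (4.5, 6) is absent (z outside [13, 16.5]); Subtracting the remaining from the first: starting from the r=8 cylinder (195.93 mm²), the 4.5×21 cube at (11, 3) misses the remaining region (no effect); the 28.5×13.5 cube at (13, -0.5) misses the remaining region (no effect) — area = 195.93 mm²; the cube at (1.5, -1.5) is not intersected at this z (z outside [6, 21.5]); After the difference (first − rest): none of the subtracted shapes is present at this height, so that combined region is unchanged — area = 195.93 mm²; (rotated 30° about Z; rotation is an isometry so areas/perimeters/island counts are preserved). At z = 14.4: the r=8 cylinder contributes a regular 16-gon of circumradius 8 (area = (16/2)·8.000²·sin(360°/16) = 195.93 mm²); the cube at (11, 3) (footprint 4.5×21) is included at this height (area 94.50 mm²); the cube at (13, -0.5) is not intersected at this z (z outside [1.5, 5]); the cylinder at (4.5, 6): section is a regular 16-gon, circumradius r=10 (area = (16/2)·10.000²·sin(360°/16) = 306.15 mm²); Taking the first minus the rest: starting from the r=8 cylinder (195.93 mm²), the 4.5×21 cube at (11, 3) misses the remaining region (no effect); the r=10 cylinder at (4.5, 6) partially overlaps it — only the 116.74 mm² overlap (of its 306.15 mm²) is removed, clipping the outline — area = 79.20 mm²; the cube at (1.5, -1.5) (footprint 7.5×27.5) is included at this height (area 206.25 mm²); Subtracting the remaining from the first: starting from that combined region (79.20 mm²), the 7.5×27.5 cube at (1.5, -1.5) misses the remaining region (no effect) — area = 79.20 mm²; (whole slice rotated 30° about Z — lengths, areas and connectivity unchanged). Checking containment: the cross-section at z = 14.4 is a subset of the cross-section at z = 4.8.

entirely on top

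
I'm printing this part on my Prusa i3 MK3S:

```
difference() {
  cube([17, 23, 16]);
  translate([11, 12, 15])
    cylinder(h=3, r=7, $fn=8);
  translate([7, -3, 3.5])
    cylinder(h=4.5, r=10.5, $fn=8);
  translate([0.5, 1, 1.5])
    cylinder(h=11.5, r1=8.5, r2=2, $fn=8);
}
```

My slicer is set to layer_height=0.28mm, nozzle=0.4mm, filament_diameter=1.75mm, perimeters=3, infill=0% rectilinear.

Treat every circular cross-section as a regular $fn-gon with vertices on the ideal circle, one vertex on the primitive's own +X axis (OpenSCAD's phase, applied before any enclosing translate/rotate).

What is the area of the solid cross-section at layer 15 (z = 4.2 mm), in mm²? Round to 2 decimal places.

292.69 mm²

At z = 4.2 mm: the cube is present — its section is the full 17×23 rectangle (area 391.00 mm²); the cylinder at (11, 12) is not intersected at this z (z outside [15, 18]); the r=10.5 cylinder at (7, -3) contributes a regular 8-gon of circumradius 10.5 (area = (8/2)·10.500²·sin(360°/8) = 311.83 mm²); the cone at (0.5, 1) (r1=8.5→r2=2) has section circumradius 6.974 here — a regular 8-gon (area = (8/2)·6.974²·sin(360°/8) = 137.56 mm²); Subtracting the remaining from the first: starting from the 17×23 cube (391.00 mm²), the r=10.5 cylinder at (7, -3) partially overlaps it — only the 90.67 mm² overlap (of its 311.83 mm²) is removed, clipping the outline; the cone at (0.5, 1) partially overlaps it — only the 7.63 mm² overlap (of its 137.56 mm²) is removed, clipping the outline — area = 292.69 mm². Overall, the cross-section is a single solid region. Net area = 292.69 mm².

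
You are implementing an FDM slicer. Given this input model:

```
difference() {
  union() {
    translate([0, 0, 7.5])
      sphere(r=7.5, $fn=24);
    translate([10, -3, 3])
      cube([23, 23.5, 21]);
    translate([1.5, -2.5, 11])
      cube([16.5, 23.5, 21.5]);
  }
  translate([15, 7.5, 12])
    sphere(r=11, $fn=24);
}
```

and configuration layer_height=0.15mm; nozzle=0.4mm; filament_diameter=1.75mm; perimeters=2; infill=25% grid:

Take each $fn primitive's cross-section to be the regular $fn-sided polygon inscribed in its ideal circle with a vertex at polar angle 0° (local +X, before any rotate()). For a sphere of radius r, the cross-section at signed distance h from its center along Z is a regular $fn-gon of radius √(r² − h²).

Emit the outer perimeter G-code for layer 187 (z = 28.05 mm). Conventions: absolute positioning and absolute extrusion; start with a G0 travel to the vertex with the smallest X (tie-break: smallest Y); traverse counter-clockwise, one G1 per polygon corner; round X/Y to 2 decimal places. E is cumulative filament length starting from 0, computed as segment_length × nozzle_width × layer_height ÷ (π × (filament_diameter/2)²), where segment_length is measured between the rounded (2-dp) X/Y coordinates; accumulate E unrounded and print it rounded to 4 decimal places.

At z = 28.05 mm: the sphere is not intersected at this z (|z−center|=20.550 > r=7.5); the cube at (10, -3) is not intersected at this z (z outside [3, 24]); the 16.5×23.5 cube at (1.5, -2.5) contributes its full rectangle; Merging all regions: only the 16.5×23.5 cube at (1.5, -2.5) is present, so the union is just that shape — 1 connected region; the sphere at (15, 7.5) is not intersected at this z (|z−center|=16.050 > r=11); After the difference (first − rest): none of the subtracted shapes is present at this height, so the result so far is unchanged — 1 connected region. The outline is a single polygon with 4 vertices. Extrusion per mm of travel: 0.4 × 0.15 / (π × 0.875²) = 0.024945. Accumulating E over each segment gives final E = 1.9956.

G0 X1.50 Y-2.50 Z28.05
G1 X18.00 Y-2.50 E0.4116
G1 X18.00 Y21.00 E0.9978
G1 X1.50 Y21.00 E1.4094
G1 X1.50 Y-2.50 E1.9956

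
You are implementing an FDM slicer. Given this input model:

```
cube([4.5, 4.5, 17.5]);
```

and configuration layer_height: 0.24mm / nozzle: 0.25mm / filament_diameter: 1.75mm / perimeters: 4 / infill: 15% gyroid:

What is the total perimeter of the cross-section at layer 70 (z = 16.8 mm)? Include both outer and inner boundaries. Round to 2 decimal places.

18.00 mm

At z = 16.8 mm: the cube (footprint 4.5×4.5) is included at this height (perimeter 18.00 mm). Overall, the cross-section is a single solid region. Total boundary length (outer) = 18.00 mm.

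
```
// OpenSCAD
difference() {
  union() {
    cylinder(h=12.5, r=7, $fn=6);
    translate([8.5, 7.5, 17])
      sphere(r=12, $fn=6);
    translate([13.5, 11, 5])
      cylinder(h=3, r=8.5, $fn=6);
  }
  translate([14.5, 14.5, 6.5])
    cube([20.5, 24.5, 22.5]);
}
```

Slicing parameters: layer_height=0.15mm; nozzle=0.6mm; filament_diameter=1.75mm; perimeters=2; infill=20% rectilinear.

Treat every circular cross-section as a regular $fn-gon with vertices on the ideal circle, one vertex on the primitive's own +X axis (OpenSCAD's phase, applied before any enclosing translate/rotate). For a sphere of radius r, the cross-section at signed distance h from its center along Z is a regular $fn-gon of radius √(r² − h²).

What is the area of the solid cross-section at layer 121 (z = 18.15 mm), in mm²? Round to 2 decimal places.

At z = 18.15 mm: the cylinder does not reach this height (z outside [0, 12.5]); the sphere at (8.5, 7.5): section is a regular 6-gon, circumradius = √(r²−h²) = √(12²−1.15²) = 11.945 (area = (6/2)·11.945²·sin(360°/6) = 370.69 mm²); the cylinder at (13.5, 11) is absent (z outside [5, 8]); Taking the union: only the r=12 sphere at (8.5, 7.5) is present, so the union is just that shape — area = 370.69 mm²; the 20.5×24.5 cube at (14.5, 14.5) contributes its full rectangle (area 502.25 mm²); Taking the first minus the rest: starting from the result so far (370.69 mm²), the 20.5×24.5 cube at (14.5, 14.5) partially overlaps it — only the 3.14 mm² overlap (of its 502.25 mm²) is removed, clipping the outline — area = 367.55 mm². Overall, the cross-section is a single solid region. Net area = 367.55 mm².

367.55 mm²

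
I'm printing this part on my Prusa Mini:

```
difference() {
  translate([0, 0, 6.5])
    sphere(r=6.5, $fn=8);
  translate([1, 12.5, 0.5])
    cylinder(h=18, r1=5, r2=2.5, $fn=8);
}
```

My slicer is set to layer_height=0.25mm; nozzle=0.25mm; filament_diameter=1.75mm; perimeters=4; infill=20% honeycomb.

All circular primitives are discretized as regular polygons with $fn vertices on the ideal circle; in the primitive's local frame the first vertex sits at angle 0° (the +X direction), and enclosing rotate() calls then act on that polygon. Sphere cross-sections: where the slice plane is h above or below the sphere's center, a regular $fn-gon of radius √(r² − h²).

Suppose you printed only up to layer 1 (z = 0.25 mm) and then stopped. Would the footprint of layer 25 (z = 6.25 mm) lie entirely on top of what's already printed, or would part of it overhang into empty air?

Compare the two slices. At z = 0.25: the r=6.5 sphere slices to a regular 8-gon of circumradius 1.785 (√(r²−h²) with h=6.25 from center) (area = (8/2)·1.785²·sin(360°/8) = 9.02 mm²); the cone at (1, 12.5) is absent (z outside [0.5, 18.5]); Subtracting the remaining from the first: none of the subtracted shapes is present at this height, so the r=6.5 sphere is unchanged — area = 9.02 mm². At z = 6.25: the sphere: section is a regular 8-gon, circumradius = √(r²−h²) = √(6.5²−0.25²) = 6.495 (area = (8/2)·6.495²·sin(360°/8) = 119.32 mm²); the cone at (1, 12.5): at t=0.319 of its height the radius interpolates to r₁+(r₂−r₁)t = 4.201, giving a regular 8-gon of that circumradius (area = (8/2)·4.201²·sin(360°/8) = 49.93 mm²); Subtracting the remaining from the first: starting from the r=6.5 sphere (119.32 mm²), the cone at (1, 12.5) misses the remaining region (no effect) — area = 119.32 mm². Checking containment: at z = 6.25 the cross-section extends beyond the z = 0.25 cross-section by about 110.31 mm².

part overhangs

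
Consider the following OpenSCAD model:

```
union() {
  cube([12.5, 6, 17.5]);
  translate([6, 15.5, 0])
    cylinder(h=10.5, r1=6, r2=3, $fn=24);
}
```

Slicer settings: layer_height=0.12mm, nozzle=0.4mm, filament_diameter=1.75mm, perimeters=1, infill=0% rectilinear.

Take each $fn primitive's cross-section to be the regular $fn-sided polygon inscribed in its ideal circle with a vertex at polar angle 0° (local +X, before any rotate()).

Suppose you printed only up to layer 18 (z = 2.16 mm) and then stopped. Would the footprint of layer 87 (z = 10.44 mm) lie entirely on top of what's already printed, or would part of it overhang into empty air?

Compare the two slices. At z = 2.16: the 12.5×6 cube contributes its full rectangle (area 75.00 mm²); the cone at (6, 15.5) (r1=6→r2=3) has section circumradius 5.383 here — a regular 24-gon (area = (24/2)·5.383²·sin(360°/24) = 89.99 mm²); Merging all regions: the 2 present regions are separate (no shared area or edge), so areas and boundary lengths simply add and each stays a separate island — area = 164.99 mm². At z = 10.44: the cube is present — its section is the full 12.5×6 rectangle (area 75.00 mm²); the cone at (6, 15.5) (r1=6→r2=3) has section circumradius 3.017 here — a regular 24-gon (area = (24/2)·3.017²·sin(360°/24) = 28.27 mm²); Merging all regions: the 2 present regions are separate (no shared area or edge), so areas and boundary lengths simply add and each stays a separate island — area = 103.27 mm². Checking containment: the cross-section at z = 10.44 is a subset of the cross-section at z = 2.16.

entirely on top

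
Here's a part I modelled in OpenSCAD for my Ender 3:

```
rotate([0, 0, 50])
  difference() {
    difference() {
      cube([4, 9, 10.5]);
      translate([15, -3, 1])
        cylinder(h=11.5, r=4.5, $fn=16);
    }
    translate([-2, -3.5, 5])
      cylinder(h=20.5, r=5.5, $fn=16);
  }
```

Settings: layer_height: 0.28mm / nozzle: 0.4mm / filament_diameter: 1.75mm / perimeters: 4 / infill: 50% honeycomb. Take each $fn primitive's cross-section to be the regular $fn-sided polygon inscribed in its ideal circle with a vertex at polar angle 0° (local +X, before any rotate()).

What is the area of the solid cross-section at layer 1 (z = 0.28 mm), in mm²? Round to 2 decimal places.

36.00 mm²

At z = 0.28 mm: the cube is present — its section is the full 4×9 rectangle (area 36.00 mm²); the cylinder at (15, -3) does not reach this height (z outside [1, 12.5]); After the difference (first − rest): none of the subtracted shapes is present at this height, so the 4×9 cube is unchanged — area = 36.00 mm²; the cylinder at (-2, -3.5) does not reach this height (z outside [5, 25.5]); After the difference (first − rest): none of the subtracted shapes is present at this height, so that combined region is unchanged — area = 36.00 mm²; (whole slice rotated 50° about Z — lengths, areas and connectivity unchanged). Overall, the cross-section is a single solid region. Net area = 36.00 mm².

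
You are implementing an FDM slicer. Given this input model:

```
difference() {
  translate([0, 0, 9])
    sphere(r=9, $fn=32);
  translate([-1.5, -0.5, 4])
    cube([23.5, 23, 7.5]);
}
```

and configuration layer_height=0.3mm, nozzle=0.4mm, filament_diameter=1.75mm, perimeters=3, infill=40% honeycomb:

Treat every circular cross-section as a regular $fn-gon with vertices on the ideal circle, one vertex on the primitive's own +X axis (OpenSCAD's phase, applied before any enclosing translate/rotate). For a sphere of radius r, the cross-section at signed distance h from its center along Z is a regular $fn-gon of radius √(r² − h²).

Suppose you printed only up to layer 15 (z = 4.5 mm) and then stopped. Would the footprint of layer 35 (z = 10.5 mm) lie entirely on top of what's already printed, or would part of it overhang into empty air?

Compare the two slices. At z = 4.5: the r=9 sphere contributes a regular 32-gon of circumradius √(9²−4.5²) = 7.794 (area = (32/2)·7.794²·sin(360°/32) = 189.63 mm²); the 23.5×23 cube at (-1.5, -0.5) contributes its full rectangle (area 540.50 mm²); Subtracting the remaining from the first: starting from the r=9 sphere (189.63 mm²), the 23.5×23 cube at (-1.5, -0.5) partially overlaps it — only the 63.62 mm² overlap (of its 540.50 mm²) is removed, clipping the outline — area = 126.01 mm². At z = 10.5: the sphere: section is a regular 32-gon, circumradius = √(r²−h²) = √(9²−1.5²) = 8.874 (area = (32/2)·8.874²·sin(360°/32) = 245.81 mm²); the cube at (-1.5, -0.5) is present — its section is the full 23.5×23 rectangle (area 540.50 mm²); Taking the first minus the rest: starting from the r=9 sphere (245.81 mm²), the 23.5×23 cube at (-1.5, -0.5) partially overlaps it — only the 79.83 mm² overlap (of its 540.50 mm²) is removed, clipping the outline — area = 165.99 mm². Checking containment: at z = 10.5 the cross-section extends beyond the z = 4.5 cross-section by about 39.98 mm².

part overhangs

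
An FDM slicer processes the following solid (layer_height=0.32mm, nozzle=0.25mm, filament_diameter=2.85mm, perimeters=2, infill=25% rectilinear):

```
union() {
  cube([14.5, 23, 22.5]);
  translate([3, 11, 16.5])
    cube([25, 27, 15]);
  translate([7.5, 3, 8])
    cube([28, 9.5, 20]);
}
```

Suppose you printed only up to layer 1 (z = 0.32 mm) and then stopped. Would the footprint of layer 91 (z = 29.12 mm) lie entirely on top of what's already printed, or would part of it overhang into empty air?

part overhangs

Compare the two slices. At z = 0.32: the cube is present — its section is the full 14.5×23 rectangle (area 333.50 mm²); the cube at (3, 11) is absent (z outside [16.5, 31.5]); the cube at (7.5, 3) is not intersected at this z (z outside [8, 28]); Combining (union): only the 14.5×23 cube is present, so the union is just that shape — area = 333.50 mm². At z = 29.12: the cube is not intersected at this z (z outside [0, 22.5]); the 25×27 cube at (3, 11) contributes its full rectangle (area 675.00 mm²); the cube at (7.5, 3) does not reach this height (z outside [8, 28]); Taking the union: only the 25×27 cube at (3, 11) is present, so the union is just that shape — area = 675.00 mm². Checking containment: at z = 29.12 the cross-section extends beyond the z = 0.32 cross-section by about 537.00 mm².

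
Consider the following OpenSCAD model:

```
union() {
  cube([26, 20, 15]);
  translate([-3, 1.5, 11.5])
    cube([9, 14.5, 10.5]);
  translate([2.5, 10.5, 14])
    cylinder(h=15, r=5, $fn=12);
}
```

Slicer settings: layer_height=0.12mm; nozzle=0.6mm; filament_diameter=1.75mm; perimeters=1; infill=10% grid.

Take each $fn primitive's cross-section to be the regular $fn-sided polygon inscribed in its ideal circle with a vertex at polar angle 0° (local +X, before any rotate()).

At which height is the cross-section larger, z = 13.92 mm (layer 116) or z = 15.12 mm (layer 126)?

Layer 116 (z = 13.92): the cube is present — its section is the full 26×20 rectangle (area 520.00 mm²); the cube at (-3, 1.5) is present — its section is the full 9×14.5 rectangle (area 130.50 mm²); the cylinder at (2.5, 10.5) does not reach this height (z outside [14, 29]); Combining (union): the regions partially overlap — summed areas 650.50 mm² minus the doubly-counted overlap 87.00 mm² gives 563.50 mm² — area = 563.50 mm². So its area = 563.50 mm². Layer 126 (z = 15.12): the cube is absent (z outside [0, 15]); the cube at (-3, 1.5) (footprint 9×14.5) is included at this height (area 130.50 mm²); the r=5 cylinder at (2.5, 10.5) contributes a regular 12-gon of circumradius 5 (area = (12/2)·5.000²·sin(360°/12) = 75.00 mm²); Merging all regions: the regions partially overlap — summed areas 205.50 mm² minus the doubly-counted overlap 68.49 mm² gives 137.01 mm² — area = 137.01 mm². So its area = 137.01 mm². Layer 116 is larger (563.50 vs 137.01 mm²).

layer 116 (z = 13.92 mm)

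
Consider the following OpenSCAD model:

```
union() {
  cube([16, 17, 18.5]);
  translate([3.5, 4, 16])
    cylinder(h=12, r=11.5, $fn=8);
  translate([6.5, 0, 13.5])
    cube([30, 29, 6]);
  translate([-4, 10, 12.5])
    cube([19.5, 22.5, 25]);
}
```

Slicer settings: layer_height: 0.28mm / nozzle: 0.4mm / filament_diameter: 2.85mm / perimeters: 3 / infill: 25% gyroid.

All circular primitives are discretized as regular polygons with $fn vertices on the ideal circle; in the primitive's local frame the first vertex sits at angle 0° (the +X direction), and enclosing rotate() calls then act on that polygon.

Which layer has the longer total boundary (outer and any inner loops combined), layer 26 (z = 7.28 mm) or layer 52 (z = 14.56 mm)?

layer 52 (z = 14.56 mm)

Layer 26 (z = 7.28): the cube (footprint 16×17) is included at this height (perimeter 66.00 mm); the cylinder at (3.5, 4) is not intersected at this z (z outside [16, 28]); the cube at (6.5, 0) is absent (z outside [13.5, 19.5]); the cube at (-4, 10) does not reach this height (z outside [12.5, 37.5]); Merging all regions: only the 16×17 cube is present, so the union is just that shape — boundary = 66.00 mm. So its perimeter = 66.00 mm. Layer 52 (z = 14.56): the cube is present — its section is the full 16×17 rectangle (perimeter 66.00 mm); the cylinder at (3.5, 4) is absent (z outside [16, 28]); the cube at (6.5, 0) is present — its section is the full 30×29 rectangle (perimeter 118.00 mm); the cube at (-4, 10) (footprint 19.5×22.5) is included at this height (perimeter 84.00 mm); Taking the union: the regions partially overlap (shared area 378.00 mm²), so the edge portions inside another operand are dropped and the merged outline is re-measured after clipping — boundary = 146.00 mm. So its perimeter = 146.00 mm. Layer 52 is larger (146.00 vs 66.00 mm).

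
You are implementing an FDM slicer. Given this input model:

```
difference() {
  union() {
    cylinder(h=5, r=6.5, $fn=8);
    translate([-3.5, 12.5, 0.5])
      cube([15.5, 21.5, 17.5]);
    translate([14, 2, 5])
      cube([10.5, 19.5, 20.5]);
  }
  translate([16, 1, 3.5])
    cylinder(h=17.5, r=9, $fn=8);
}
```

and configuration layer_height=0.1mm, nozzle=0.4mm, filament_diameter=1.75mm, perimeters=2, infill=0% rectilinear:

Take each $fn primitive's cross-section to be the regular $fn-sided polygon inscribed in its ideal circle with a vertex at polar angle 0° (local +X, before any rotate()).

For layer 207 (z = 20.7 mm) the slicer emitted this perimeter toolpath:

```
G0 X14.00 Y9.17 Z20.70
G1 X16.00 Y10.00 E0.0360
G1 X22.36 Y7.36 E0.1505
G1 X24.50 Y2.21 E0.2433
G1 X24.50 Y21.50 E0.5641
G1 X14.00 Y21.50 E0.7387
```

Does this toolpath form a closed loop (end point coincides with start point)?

Start point (G0): (14.00, 9.17). End point (last G1): the path does not return to the start — open.

no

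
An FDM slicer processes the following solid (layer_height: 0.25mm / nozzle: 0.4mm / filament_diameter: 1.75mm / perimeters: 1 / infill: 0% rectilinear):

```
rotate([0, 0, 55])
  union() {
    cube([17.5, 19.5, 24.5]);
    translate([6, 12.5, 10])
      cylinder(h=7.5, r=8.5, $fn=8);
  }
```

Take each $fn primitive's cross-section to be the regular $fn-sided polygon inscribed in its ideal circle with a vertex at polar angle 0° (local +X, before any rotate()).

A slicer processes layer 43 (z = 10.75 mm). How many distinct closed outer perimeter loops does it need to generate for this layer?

At z = 10.75 mm: the cube (footprint 17.5×19.5) is included at this height; the r=8.5 cylinder at (6, 12.5) contributes a regular 8-gon of circumradius 8.5; Taking the union: the regions partially overlap (shared area 183.83 mm²), so overlapping operands fuse into one piece — 1 connected region; (rotated 55° about Z; rotation is an isometry so areas/perimeters/island counts are preserved). The result has 1 disconnected region.

1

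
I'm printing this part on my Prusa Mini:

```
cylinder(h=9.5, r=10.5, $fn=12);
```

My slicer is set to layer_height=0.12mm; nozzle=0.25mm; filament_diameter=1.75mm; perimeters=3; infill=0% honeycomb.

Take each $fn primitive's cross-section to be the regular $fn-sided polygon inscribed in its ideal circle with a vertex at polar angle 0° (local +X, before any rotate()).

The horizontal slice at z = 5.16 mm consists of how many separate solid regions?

At z = 5.16 mm: the cylinder: section is a regular 12-gon, circumradius r=10.5. The result has 1 disconnected region.

1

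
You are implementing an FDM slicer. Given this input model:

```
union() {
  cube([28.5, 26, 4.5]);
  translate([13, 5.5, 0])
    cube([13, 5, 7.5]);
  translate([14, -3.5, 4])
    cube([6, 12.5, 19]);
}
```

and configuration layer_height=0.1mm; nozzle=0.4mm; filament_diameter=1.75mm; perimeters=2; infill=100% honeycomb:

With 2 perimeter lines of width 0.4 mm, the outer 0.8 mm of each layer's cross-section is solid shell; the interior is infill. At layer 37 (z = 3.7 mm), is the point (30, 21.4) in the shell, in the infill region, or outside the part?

outside

At z = 3.7 mm: the 28.5×26 cube contributes its full rectangle; the cube at (13, 5.5) is present — its section is the full 13×5 rectangle; the cube at (14, -3.5) is not intersected at this z (z outside [4, 23]); Combining (union): the 13×5 cube at (13, 5.5) lies entirely inside the 28.5×26 cube, so the union is just the 28.5×26 cube — 1 connected region. Overall, the cross-section is a single solid region. The nearest boundary edge runs (28.50, 26.00)→(28.50, 0.00); distance from the point to it = 1.50 mm. The point is not inside any of the regions above, so it lies outside the cross-section (1.50 mm from the nearest boundary).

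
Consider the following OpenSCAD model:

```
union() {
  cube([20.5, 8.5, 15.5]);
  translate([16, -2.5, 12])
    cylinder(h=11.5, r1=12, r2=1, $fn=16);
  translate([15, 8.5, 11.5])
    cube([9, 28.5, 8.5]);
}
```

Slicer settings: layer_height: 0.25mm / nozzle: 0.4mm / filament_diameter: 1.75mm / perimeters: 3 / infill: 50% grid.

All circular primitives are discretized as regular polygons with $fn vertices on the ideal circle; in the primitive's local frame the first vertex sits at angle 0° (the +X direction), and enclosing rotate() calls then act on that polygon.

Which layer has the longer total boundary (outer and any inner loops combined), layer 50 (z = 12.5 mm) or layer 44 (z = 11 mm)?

layer 50 (z = 12.5 mm)

Layer 50 (z = 12.5): the 20.5×8.5 cube contributes its full rectangle (perimeter 58.00 mm); the cone at (16, -2.5) contributes a regular 16-gon of circumradius 11.522 (interpolated between r1=12 and r2=1 at t=0.043) (perimeter = 2·16·11.522·sin(180°/16) = 71.93 mm); the 9×28.5 cube at (15, 8.5) contributes its full rectangle (perimeter 75.00 mm); Taking the union: the regions partially overlap (shared area 111.74 mm²), so the edge portions inside another operand are dropped and the merged outline is re-measured after clipping — boundary = 149.99 mm. So its perimeter = 149.99 mm. Layer 44 (z = 11): the cube is present — its section is the full 20.5×8.5 rectangle (perimeter 58.00 mm); the cone at (16, -2.5) is not intersected at this z (z outside [12, 23.5]); the cube at (15, 8.5) does not reach this height (z outside [11.5, 20]); Taking the union: only the 20.5×8.5 cube is present, so the union is just that shape — boundary = 58.00 mm. So its perimeter = 58.00 mm. Layer 50 is larger (149.99 vs 58.00 mm).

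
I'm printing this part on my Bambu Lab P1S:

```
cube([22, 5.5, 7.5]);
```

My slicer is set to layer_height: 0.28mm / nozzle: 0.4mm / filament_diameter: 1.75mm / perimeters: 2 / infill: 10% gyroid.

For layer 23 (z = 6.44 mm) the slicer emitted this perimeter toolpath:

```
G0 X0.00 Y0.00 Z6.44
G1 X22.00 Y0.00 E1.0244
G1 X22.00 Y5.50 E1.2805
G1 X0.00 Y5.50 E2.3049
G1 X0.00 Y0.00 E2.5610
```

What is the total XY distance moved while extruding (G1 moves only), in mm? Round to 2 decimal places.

55.00 mm

Sum the Euclidean lengths of each G1 segment: total = 55.00 mm.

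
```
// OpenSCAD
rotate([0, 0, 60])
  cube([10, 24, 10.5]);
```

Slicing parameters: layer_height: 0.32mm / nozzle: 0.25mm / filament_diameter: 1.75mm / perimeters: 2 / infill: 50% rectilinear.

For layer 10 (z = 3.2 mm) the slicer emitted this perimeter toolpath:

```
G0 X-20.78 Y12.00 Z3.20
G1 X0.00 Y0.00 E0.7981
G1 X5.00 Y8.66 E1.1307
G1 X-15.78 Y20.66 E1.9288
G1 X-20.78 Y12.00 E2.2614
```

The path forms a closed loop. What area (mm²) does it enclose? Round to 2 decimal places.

239.95 mm²

Apply the shoelace formula to the sequence of (X, Y) vertices; enclosed area = 239.95 mm².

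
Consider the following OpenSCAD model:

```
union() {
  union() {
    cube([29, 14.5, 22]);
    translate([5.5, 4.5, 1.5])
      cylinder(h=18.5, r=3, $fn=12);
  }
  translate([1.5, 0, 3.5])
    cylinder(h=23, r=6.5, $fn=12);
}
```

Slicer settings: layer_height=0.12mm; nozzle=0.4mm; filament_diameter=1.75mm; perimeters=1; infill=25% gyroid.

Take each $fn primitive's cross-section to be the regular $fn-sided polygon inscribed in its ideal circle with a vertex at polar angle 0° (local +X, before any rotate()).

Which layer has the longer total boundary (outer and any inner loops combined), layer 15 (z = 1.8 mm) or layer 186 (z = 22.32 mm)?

Layer 15 (z = 1.8): the 29×14.5 cube contributes its full rectangle (perimeter 87.00 mm); the r=3 cylinder at (5.5, 4.5) gives a regular 12-gon of circumradius 3 (constant along its height) (perimeter = 2·12·3.000·sin(180°/12) = 18.63 mm); Taking the union: the r=3 cylinder at (5.5, 4.5) lies entirely inside the 29×14.5 cube, so the union is just the 29×14.5 cube — boundary = 87.00 mm; the cylinder at (1.5, 0) is absent (z outside [3.5, 26.5]); Combining (union): only the result so far is present, so the union is just that shape — boundary = 87.00 mm. So its perimeter = 87.00 mm. Layer 186 (z = 22.32): the cube is absent (z outside [0, 22]); the cylinder at (5.5, 4.5) does not reach this height (z outside [1.5, 20]); Merging all regions: nothing is present at this height; the r=6.5 cylinder at (1.5, 0) gives a regular 12-gon of circumradius 6.5 (constant along its height) (perimeter = 2·12·6.500·sin(180°/12) = 40.38 mm); Taking the union: only the r=6.5 cylinder at (1.5, 0) is present, so the union is just that shape — boundary = 40.38 mm. So its perimeter = 40.38 mm. Layer 15 is larger (87.00 vs 40.38 mm).

layer 15 (z = 1.8 mm)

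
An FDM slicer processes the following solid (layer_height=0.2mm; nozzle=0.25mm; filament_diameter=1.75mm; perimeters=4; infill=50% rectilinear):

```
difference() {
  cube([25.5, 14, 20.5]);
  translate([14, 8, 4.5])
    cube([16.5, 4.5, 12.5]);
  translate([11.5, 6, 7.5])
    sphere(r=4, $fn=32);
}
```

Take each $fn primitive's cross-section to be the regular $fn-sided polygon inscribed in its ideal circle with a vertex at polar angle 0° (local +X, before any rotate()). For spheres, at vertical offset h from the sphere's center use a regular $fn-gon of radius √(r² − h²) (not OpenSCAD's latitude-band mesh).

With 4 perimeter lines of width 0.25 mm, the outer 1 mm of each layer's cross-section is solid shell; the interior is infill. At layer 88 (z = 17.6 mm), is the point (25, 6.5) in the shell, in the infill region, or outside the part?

shell

At z = 17.6 mm: the cube is present — its section is the full 25.5×14 rectangle; the cube at (14, 8) is absent (z outside [4.5, 17]); the sphere at (11.5, 6) does not reach this height (|z−center|=10.100 > r=4); Taking the first minus the rest: none of the subtracted shapes is present at this height, so the 25.5×14 cube is unchanged — 1 connected region. Overall, the cross-section is a single solid region. The nearest boundary edge runs (25.50, 0.00)→(25.50, 14.00); distance from the point to it = 0.50 mm. The point is inside the cross-section, 0.50 mm from the nearest boundary — within the 1 mm shell band (4 × 0.25).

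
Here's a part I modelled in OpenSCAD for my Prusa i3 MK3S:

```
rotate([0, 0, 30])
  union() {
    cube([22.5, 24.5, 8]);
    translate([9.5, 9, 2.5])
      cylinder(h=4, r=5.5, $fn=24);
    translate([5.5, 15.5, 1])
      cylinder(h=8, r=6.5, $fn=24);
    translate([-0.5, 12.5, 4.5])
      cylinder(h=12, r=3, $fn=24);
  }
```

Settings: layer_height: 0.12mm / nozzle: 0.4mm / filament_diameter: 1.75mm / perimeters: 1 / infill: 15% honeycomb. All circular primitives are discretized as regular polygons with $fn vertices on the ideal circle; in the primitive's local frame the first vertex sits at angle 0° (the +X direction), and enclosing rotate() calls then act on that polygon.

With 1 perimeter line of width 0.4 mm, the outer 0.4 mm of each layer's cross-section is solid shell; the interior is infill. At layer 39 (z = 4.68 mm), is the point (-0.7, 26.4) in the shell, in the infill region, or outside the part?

infill

At z = 4.68 mm: the cube is present — its section is the full 22.5×24.5 rectangle; the r=5.5 cylinder at (9.5, 9) contributes a regular 24-gon of circumradius 5.5; the r=6.5 cylinder at (5.5, 15.5) contributes a regular 24-gon of circumradius 6.5; the cylinder at (-0.5, 12.5): section is a regular 24-gon, circumradius r=3; Taking the union: the regions partially overlap (shared area 233.93 mm²), so overlapping operands fuse into one piece — 1 connected region; (rotated 30° about Z; rotation is an isometry so areas/perimeters/island counts are preserved). Overall, the cross-section is a single solid region. Undo the 30° rotation: the query point maps to (12.594, 23.213) in the un-rotated model frame. The nearest boundary edge runs (0.00, 24.50)→(22.50, 24.50); distance from the point to it = 1.29 mm. The point is inside the cross-section and 1.29 mm from the nearest boundary — more than the 0.4 mm shell width (1 × 0.4), so it's in the infill interior.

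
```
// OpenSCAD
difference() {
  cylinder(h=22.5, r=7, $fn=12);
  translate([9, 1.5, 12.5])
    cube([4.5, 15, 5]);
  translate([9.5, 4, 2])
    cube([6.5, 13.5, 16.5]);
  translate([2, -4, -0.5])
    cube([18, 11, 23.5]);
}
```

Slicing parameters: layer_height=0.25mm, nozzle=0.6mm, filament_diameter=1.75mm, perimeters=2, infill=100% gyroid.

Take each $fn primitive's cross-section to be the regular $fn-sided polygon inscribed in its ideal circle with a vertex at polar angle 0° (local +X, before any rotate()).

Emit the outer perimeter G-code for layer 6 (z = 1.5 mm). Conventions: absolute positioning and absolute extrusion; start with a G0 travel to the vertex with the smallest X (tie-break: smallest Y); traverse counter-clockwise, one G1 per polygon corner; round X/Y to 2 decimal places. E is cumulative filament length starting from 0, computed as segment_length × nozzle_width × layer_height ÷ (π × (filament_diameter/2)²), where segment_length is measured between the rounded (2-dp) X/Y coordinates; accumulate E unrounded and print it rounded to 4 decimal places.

G0 X-7.00 Y0.00 Z1.50
G1 X-6.06 Y-3.50 E0.2260
G1 X-3.50 Y-6.06 E0.4518
G1 X0.00 Y-7.00 E0.6778
G1 X3.50 Y-6.06 E0.9038
G1 X5.56 Y-4.00 E1.0855
G1 X2.00 Y-4.00 E1.3075
G1 X2.00 Y6.46 E1.9598
G1 X0.00 Y7.00 E2.0890
G1 X-3.50 Y6.06 E2.3150
G1 X-6.06 Y3.50 E2.5408
G1 X-7.00 Y0.00 E2.7668

At z = 1.5 mm: the cylinder: section is a regular 12-gon, circumradius r=7; the cube at (9, 1.5) is absent (z outside [12.5, 17.5]); the cube at (9.5, 4) is not intersected at this z (z outside [2, 18.5]); the 18×11 cube at (2, -4) contributes its full rectangle; Subtracting the remaining from the first: starting from the r=7 cylinder, the 18×11 cube at (2, -4) partially overlaps it — only the 41.05 mm² overlap (of its 198.00 mm²) is removed, clipping the outline — 1 connected region. The outline is a single polygon with 11 vertices. Extrusion per mm of travel: 0.6 × 0.25 / (π × 0.875²) = 0.062363. Accumulating E over each segment gives final E = 2.7668.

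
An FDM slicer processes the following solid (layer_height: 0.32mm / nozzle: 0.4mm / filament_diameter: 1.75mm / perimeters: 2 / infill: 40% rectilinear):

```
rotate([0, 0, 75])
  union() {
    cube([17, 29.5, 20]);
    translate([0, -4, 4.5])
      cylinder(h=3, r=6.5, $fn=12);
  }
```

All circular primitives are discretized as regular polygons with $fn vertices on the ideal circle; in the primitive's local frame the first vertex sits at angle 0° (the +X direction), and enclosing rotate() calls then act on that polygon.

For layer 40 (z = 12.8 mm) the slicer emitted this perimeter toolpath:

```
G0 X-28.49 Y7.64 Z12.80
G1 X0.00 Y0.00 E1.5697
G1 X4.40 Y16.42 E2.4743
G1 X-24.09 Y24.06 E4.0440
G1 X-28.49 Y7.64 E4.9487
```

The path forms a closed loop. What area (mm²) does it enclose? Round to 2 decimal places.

Apply the shoelace formula to the sequence of (X, Y) vertices; enclosed area = 501.42 mm².

501.42 mm²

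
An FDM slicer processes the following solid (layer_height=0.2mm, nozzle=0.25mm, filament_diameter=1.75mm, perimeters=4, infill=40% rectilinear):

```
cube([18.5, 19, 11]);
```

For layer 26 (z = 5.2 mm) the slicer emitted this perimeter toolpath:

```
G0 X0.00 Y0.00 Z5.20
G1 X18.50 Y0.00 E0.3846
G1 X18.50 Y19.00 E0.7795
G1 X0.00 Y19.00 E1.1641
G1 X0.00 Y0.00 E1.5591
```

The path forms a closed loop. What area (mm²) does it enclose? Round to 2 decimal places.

Apply the shoelace formula to the sequence of (X, Y) vertices; enclosed area = 351.50 mm².

351.50 mm²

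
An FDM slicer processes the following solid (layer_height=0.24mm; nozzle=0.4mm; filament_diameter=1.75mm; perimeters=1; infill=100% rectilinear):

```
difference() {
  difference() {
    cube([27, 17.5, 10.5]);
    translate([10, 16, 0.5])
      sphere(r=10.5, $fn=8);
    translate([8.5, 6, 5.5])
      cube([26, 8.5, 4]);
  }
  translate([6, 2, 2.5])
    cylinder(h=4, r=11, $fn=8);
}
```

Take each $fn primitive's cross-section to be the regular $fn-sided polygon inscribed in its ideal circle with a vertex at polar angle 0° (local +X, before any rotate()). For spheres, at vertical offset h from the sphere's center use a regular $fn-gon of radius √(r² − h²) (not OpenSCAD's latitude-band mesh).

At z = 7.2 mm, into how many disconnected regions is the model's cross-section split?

2

At z = 7.2 mm: the 27×17.5 cube contributes its full rectangle; the r=10.5 sphere at (10, 16) contributes a regular 8-gon of circumradius √(10.5²−6.7²) = 8.085; the cube at (8.5, 6) is present — its section is the full 26×8.5 rectangle; Subtracting the remaining from the first: starting from the 27×17.5 cube, the r=10.5 sphere at (10, 16) partially overlaps it — only the 115.75 mm² overlap (of its 184.87 mm²) is removed, clipping the outline; the 26×8.5 cube at (8.5, 6) partially overlaps it — only the 113.28 mm² overlap (of its 221.00 mm²) is removed, clipping the outline — 2 connected regions; the cylinder at (6, 2) is not intersected at this z (z outside [2.5, 6.5]); After the difference (first − rest): none of the subtracted shapes is present at this height, so that combined region is unchanged — 2 connected regions. The result has 2 disconnected regions.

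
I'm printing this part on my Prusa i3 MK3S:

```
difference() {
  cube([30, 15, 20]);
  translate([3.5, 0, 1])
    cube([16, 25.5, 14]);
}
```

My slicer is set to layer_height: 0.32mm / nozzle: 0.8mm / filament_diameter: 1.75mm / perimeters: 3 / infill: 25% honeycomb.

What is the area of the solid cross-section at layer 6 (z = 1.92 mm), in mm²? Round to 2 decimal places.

210.00 mm²

At z = 1.92 mm: the cube is present — its section is the full 30×15 rectangle (area 450.00 mm²); the cube at (3.5, 0) is present — its section is the full 16×25.5 rectangle (area 408.00 mm²); Taking the first minus the rest: starting from the 30×15 cube (450.00 mm²), the 16×25.5 cube at (3.5, 0) partially overlaps it — only the 240.00 mm² overlap (of its 408.00 mm²) is removed, clipping the outline — area = 210.00 mm². Overall, the cross-section has 2 separate islands. Net area = 210.00 mm².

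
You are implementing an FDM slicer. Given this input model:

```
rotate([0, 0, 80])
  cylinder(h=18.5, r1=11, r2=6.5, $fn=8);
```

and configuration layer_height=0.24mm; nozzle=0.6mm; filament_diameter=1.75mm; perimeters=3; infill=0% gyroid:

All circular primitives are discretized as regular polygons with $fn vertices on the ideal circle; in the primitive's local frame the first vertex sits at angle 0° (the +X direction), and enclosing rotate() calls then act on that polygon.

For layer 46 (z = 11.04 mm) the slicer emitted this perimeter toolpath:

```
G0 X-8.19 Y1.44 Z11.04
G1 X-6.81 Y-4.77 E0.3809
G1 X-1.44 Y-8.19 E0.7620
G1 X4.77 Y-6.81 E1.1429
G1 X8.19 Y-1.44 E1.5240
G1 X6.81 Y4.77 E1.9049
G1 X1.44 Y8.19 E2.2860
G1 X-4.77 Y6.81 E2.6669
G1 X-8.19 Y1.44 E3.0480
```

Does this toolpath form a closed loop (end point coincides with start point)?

Start point (G0): (-8.19, 1.44). End point (last G1): the path returns to the start — closed.

yes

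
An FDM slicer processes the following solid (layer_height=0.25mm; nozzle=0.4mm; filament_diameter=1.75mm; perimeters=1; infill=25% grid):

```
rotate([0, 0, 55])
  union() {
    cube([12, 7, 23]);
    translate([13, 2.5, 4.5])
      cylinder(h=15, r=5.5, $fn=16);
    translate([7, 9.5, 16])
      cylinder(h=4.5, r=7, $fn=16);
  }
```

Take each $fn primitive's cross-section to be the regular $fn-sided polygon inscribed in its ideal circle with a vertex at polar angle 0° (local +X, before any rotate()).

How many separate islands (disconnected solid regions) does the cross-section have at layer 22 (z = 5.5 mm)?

1

At z = 5.5 mm: the cube is present — its section is the full 12×7 rectangle; the r=5.5 cylinder at (13, 2.5) contributes a regular 16-gon of circumradius 5.5; the cylinder at (7, 9.5) is absent (z outside [16, 20.5]); Combining (union): the regions partially overlap (shared area 27.33 mm²), so overlapping operands fuse into one piece — 1 connected region; (rotated 55° about Z; rotation is an isometry so areas/perimeters/island counts are preserved). Overall, the cross-section is a single solid region. Island count = 1.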